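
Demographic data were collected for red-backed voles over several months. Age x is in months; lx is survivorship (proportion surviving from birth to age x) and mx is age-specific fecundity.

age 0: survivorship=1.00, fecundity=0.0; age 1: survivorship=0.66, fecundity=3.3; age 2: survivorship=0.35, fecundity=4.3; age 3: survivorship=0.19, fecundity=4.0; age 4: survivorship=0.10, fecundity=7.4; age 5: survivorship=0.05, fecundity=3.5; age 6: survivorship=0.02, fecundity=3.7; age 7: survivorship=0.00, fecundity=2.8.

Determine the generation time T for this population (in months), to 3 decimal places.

2.163

lx·mx: 0, 2.178, 1.505, 0.76, 0.74, 0.175, 0.074, 0 → R0 = 5.432
x·lx·mx: 0, 2.178, 3.01, 2.28, 2.96, 0.875, 0.444, 0 → Σ = 11.747
T = 11.747 / 5.432 = 2.162555… → 2.163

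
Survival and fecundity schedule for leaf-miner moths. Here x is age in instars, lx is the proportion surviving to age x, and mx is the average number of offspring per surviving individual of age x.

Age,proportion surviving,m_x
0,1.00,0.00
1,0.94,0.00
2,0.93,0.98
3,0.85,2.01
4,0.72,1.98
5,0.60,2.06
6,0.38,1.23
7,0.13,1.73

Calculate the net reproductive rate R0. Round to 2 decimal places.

5.97

lx·mx by age: 0, 0, 0.9114, 1.7085, 1.4256, 1.236, 0.4674, 0.2249
R0 = Σ lx·mx = 5.9738 → 5.97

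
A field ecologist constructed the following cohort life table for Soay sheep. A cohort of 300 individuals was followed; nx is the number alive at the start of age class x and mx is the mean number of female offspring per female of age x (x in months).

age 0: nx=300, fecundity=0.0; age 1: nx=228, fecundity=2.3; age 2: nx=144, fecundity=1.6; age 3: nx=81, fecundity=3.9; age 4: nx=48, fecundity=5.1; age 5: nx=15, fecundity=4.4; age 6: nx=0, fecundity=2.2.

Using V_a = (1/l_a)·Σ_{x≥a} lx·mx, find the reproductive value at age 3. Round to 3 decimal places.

lx = nx/n0 = nx/300: 1, 0.76, 0.48, 0.27, 0.16, 0.05, 0
lx·mx for x ≥ 3: 1.053, 0.816, 0.22, 0 → sum = 2.089
V_3 = 2.089 / l_3 = 2.089 / 0.27 = 7.737037… → 7.737

7.737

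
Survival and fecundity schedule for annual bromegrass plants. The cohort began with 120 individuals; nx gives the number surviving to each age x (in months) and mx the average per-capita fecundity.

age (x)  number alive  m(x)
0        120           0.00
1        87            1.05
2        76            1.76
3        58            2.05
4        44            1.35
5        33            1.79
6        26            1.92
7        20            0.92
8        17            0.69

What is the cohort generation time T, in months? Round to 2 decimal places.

lx = nx/n0 = nx/120: 1, 0.725, 0.63333…, 0.48333…, 0.36667…, 0.275, 0.21667…, 0.16667…, 0.14167…
lx·mx: 0, 0.76125, 1.114667…, 0.990833…, 0.495…, 0.49225, 0.416…, 0.153333…, 0.09775… → R0 = 4.521083…
x·lx·mx: 0, 0.76125, 2.229333…, 2.9725…, 1.98…, 2.46125, 2.496…, 1.073333…, 0.782… → Σ = 14.755667…
T = 14.755667… / 4.521083… = 3.263746… → 3.26

3.26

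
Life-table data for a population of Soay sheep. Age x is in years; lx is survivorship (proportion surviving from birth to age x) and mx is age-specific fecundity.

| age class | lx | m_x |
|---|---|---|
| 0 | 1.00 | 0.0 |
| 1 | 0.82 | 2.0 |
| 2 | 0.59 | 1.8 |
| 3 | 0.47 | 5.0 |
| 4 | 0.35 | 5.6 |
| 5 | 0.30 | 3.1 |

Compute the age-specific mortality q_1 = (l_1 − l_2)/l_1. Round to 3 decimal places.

q_1 = (l_1 − l_2) / l_1 = (0.82 − 0.59) / 0.82
     = 0.23 / 0.82 = 0.280488… → 0.280

0.280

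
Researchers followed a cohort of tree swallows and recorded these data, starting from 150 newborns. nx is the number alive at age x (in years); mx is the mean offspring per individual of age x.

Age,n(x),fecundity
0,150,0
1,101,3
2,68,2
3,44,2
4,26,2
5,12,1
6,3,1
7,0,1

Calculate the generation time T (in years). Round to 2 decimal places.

lx = nx/n0 = nx/150: 1, 0.67333…, 0.45333…, 0.29333…, 0.17333…, 0.08, 0.02, 0
lx·mx: 0, 2.02…, 0.906667…, 0.586667…, 0.346667…, 0.08, 0.02, 0 → R0 = 3.96…
x·lx·mx: 0, 2.02…, 1.813333…, 1.76…, 1.386667…, 0.4, 0.12, 0 → Σ = 7.5…
T = 7.5… / 3.96… = 1.893939… → 1.89

1.89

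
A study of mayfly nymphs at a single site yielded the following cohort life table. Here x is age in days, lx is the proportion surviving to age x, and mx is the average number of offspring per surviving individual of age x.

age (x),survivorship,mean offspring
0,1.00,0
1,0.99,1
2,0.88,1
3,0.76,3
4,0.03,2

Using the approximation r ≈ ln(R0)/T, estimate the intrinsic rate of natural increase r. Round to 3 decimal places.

0.616

R0 = Σ lx·mx = 0 + 0.99 + 0.88 + 2.28 + 0.06 = 4.21
Σ x·lx·mx = 9.83; T = 9.83/4.21 = 2.33492…
r ≈ ln(R0)/T = ln(4.21)/2.33492… = 0.61564… → 0.616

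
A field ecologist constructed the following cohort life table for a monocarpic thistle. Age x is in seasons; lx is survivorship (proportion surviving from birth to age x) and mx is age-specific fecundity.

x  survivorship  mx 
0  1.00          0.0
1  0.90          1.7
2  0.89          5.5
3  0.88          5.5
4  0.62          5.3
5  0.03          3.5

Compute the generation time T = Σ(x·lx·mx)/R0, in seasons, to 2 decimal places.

2.70

lx·mx: 0, 1.53, 4.895, 4.84, 3.286, 0.105 → R0 = 14.656
x·lx·mx: 0, 1.53, 9.79, 14.52, 13.144, 0.525 → Σ = 39.509
T = 39.509 / 14.656 = 2.695756… → 2.70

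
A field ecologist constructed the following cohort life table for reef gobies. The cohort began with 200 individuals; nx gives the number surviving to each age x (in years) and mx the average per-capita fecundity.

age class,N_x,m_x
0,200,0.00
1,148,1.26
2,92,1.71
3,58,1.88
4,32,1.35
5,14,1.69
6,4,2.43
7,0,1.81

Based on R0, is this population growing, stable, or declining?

lx = nx/n0 = nx/200: 1, 0.74, 0.46, 0.29, 0.16, 0.07, 0.02, 0
R0 = Σ lx·mx = 0 + 0.9324 + 0.7866 + 0.5452 + 0.216 + 0.1183 + 0.0486 + 0 = 2.6471
R0 > 1, so the population is growing.

growing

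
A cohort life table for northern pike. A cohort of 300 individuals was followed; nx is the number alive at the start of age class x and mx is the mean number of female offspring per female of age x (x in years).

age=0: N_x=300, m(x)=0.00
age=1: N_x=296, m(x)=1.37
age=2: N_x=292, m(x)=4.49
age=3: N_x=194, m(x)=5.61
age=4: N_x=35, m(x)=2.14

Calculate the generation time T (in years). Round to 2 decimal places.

lx = nx/n0 = nx/300: 1, 0.98667…, 0.97333…, 0.64667…, 0.11667…
lx·mx: 0, 1.351733…, 4.370267…, 3.6278…, 0.249667… → R0 = 9.599467…
x·lx·mx: 0, 1.351733…, 8.740533…, 10.8834…, 0.998667… → Σ = 21.974333…
T = 21.974333… / 9.599467… = 2.28912… → 2.29

2.29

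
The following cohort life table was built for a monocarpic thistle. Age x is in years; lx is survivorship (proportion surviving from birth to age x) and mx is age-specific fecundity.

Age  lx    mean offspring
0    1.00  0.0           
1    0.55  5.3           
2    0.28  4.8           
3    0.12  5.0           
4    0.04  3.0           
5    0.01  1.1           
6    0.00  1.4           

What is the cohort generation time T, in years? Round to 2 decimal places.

lx·mx: 0, 2.915, 1.344, 0.6, 0.12, 0.011, 0 → R0 = 4.99
x·lx·mx: 0, 2.915, 2.688, 1.8, 0.48, 0.055, 0 → Σ = 7.938
T = 7.938 / 4.99 = 1.590782… → 1.59

1.59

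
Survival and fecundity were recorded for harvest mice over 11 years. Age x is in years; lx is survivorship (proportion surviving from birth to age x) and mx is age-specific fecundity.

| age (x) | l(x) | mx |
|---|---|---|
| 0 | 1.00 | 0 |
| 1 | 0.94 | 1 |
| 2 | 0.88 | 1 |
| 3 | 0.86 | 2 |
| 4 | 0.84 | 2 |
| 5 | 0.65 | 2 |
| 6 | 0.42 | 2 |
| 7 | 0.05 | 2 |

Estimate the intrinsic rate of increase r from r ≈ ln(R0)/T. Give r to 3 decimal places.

R0 = Σ lx·mx = 0 + 0.94 + 0.88 + 1.72 + 1.68 + 1.3 + 0.84 + 0.1 = 7.46
Σ x·lx·mx = 26.82; T = 26.82/7.46 = 3.59517…
r ≈ ln(R0)/T = ln(7.46)/3.59517… = 0.55896… → 0.559

0.559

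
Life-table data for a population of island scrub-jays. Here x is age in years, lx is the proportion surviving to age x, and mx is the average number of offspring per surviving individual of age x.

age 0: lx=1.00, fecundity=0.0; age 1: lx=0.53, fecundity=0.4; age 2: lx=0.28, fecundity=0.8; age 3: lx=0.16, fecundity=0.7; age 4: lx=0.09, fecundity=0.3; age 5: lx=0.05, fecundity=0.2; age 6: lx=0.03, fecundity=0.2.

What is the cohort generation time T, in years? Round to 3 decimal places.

2.014

lx·mx: 0, 0.212, 0.224, 0.112, 0.027, 0.01, 0.006 → R0 = 0.591
x·lx·mx: 0, 0.212, 0.448, 0.336, 0.108, 0.05, 0.036 → Σ = 1.19
T = 1.19 / 0.591 = 2.013536… → 2.014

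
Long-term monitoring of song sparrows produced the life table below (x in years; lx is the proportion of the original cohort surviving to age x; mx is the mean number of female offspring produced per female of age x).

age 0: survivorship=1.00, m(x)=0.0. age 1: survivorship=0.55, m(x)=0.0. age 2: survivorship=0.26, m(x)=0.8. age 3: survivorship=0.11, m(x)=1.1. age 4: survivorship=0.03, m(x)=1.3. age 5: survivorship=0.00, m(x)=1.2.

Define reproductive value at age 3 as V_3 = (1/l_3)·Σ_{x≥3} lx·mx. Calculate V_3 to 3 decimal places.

1.455

lx·mx for x ≥ 3: 0.121, 0.039, 0 → sum = 0.16
V_3 = 0.16 / l_3 = 0.16 / 0.11 = 1.454545… → 1.455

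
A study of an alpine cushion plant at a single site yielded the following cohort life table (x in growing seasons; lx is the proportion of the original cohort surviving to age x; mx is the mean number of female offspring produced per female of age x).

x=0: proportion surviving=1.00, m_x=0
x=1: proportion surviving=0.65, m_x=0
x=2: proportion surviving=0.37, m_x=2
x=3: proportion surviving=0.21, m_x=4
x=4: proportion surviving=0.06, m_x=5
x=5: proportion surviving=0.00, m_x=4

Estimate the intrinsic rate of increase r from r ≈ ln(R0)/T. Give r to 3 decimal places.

R0 = Σ lx·mx = 0 + 0 + 0.74 + 0.84 + 0.3 + 0 = 1.88
Σ x·lx·mx = 5.2; T = 5.2/1.88 = 2.76596…
r ≈ ln(R0)/T = ln(1.88)/2.76596… = 0.22823… → 0.228

0.228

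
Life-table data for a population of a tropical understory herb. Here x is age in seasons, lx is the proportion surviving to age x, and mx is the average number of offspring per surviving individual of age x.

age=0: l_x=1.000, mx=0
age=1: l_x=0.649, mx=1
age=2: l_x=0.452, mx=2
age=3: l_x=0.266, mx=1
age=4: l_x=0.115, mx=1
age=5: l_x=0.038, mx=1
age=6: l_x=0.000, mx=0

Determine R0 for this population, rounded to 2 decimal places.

1.97

lx·mx by age: 0, 0.649, 0.904, 0.266, 0.115, 0.038, 0
R0 = Σ lx·mx = 1.972 → 1.97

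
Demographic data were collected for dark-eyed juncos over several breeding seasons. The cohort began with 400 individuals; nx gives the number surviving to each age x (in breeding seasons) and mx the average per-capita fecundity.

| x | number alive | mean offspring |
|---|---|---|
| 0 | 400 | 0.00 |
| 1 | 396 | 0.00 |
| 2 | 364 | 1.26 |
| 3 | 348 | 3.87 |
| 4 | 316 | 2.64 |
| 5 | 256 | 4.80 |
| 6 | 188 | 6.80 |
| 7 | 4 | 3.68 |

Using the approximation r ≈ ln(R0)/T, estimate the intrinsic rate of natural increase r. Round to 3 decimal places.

lx = nx/n0 = nx/400: 1, 0.99, 0.91, 0.87, 0.79, 0.64, 0.47, 0.01
R0 = Σ lx·mx = 0 + 0 + 1.1466 + 3.3669 + 2.0856 + 3.072 + 3.196 + 0.0368 = 12.9039
Σ x·lx·mx = 55.5299; T = 55.5299/12.9039 = 4.30334…
r ≈ ln(R0)/T = ln(12.9039)/4.30334… = 0.59431… → 0.594

0.594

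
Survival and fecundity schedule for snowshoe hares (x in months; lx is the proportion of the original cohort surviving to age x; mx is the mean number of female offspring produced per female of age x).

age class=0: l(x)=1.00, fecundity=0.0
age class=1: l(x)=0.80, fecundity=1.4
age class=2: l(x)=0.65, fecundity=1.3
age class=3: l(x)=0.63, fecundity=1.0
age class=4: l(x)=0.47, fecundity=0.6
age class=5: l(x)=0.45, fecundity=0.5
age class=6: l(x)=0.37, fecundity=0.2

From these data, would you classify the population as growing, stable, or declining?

growing

R0 = Σ lx·mx = 0 + 1.12 + 0.845 + 0.63 + 0.282 + 0.225 + 0.074 = 3.176
R0 > 1, so the population is growing.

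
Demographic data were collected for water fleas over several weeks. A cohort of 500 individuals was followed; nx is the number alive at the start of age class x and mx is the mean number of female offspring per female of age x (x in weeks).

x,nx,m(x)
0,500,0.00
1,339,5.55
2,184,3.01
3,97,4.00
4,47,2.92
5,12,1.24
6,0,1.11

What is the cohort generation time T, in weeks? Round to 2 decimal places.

lx = nx/n0 = nx/500: 1, 0.678, 0.368, 0.194, 0.094, 0.024, 0
lx·mx: 0, 3.7629, 1.10768, 0.776, 0.27448, 0.02976, 0 → R0 = 5.95082
x·lx·mx: 0, 3.7629, 2.21536, 2.328, 1.09792, 0.1488, 0 → Σ = 9.55298
T = 9.55298 / 5.95082 = 1.605322… → 1.61

1.61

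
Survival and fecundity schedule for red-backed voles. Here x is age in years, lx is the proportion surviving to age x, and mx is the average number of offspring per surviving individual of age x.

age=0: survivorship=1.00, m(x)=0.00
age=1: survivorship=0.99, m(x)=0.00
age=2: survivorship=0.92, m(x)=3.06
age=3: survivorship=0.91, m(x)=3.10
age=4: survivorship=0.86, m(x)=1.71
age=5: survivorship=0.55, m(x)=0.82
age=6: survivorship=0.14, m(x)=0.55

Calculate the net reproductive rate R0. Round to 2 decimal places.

7.63

lx·mx by age: 0, 0, 2.8152, 2.821, 1.4706, 0.451, 0.077
R0 = Σ lx·mx = 7.6348 → 7.63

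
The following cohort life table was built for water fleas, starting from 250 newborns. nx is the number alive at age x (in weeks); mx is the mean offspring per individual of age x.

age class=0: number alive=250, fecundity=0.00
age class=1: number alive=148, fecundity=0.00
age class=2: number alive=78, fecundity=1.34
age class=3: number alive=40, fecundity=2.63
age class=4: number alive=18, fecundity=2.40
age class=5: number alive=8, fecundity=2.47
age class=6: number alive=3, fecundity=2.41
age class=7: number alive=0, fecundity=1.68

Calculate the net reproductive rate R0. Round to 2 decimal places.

lx = nx/n0 = nx/250: 1, 0.592, 0.312, 0.16, 0.072, 0.032, 0.012, 0
lx·mx by age: 0, 0, 0.41808, 0.4208, 0.1728, 0.07904, 0.02892, 0
R0 = Σ lx·mx = 1.11964 → 1.12

1.12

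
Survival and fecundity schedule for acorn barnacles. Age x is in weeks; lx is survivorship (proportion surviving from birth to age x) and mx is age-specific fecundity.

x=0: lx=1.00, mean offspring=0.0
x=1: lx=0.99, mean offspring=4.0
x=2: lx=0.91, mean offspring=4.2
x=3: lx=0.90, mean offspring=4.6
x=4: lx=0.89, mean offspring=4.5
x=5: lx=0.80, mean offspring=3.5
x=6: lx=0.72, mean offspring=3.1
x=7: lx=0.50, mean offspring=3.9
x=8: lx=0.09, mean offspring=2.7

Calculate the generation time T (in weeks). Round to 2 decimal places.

lx·mx: 0, 3.96, 3.822, 4.14, 4.005, 2.8, 2.232, 1.95, 0.243 → R0 = 23.152
x·lx·mx: 0, 3.96, 7.644, 12.42, 16.02, 14, 13.392, 13.65, 1.944 → Σ = 83.03
T = 83.03 / 23.152 = 3.586299… → 3.59

3.59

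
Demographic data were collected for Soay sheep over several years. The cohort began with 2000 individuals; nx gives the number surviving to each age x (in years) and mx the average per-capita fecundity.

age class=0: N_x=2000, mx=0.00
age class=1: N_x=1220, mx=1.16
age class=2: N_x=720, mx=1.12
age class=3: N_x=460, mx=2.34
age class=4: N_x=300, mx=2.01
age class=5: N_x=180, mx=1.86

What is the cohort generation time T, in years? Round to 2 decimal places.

2.44

lx = nx/n0 = nx/2000: 1, 0.61, 0.36, 0.23, 0.15, 0.09
lx·mx: 0, 0.7076, 0.4032, 0.5382, 0.3015, 0.1674 → R0 = 2.1179
x·lx·mx: 0, 0.7076, 0.8064, 1.6146, 1.206, 0.837 → Σ = 5.1716
T = 5.1716 / 2.1179 = 2.441853… → 2.44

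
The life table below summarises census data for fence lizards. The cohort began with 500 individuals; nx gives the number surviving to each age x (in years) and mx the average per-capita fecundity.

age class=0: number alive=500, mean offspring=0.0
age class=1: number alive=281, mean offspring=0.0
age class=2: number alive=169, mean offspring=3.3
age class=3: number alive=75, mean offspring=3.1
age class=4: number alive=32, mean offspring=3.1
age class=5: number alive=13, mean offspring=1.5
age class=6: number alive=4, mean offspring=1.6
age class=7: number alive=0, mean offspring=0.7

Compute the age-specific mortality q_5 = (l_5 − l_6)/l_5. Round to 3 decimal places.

0.692

lx = nx/n0 = nx/500: 1, 0.562, 0.338, 0.15, 0.064, 0.026, 0.008, 0
q_5 = (l_5 − l_6) / l_5 = (0.026 − 0.008) / 0.026
     = 0.018 / 0.026 = 0.692308… → 0.692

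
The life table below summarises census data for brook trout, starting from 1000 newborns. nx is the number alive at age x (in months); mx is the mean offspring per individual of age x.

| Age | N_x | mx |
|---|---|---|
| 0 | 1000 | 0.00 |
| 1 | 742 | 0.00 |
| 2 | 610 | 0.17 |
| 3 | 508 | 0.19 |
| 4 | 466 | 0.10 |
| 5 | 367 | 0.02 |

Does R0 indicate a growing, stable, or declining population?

lx = nx/n0 = nx/1000: 1, 0.742, 0.61, 0.508, 0.466, 0.367
R0 = Σ lx·mx = 0 + 0 + 0.1037 + 0.09652 + 0.0466 + 0.00734 = 0.25416
R0 < 1, so the population is declining.

declining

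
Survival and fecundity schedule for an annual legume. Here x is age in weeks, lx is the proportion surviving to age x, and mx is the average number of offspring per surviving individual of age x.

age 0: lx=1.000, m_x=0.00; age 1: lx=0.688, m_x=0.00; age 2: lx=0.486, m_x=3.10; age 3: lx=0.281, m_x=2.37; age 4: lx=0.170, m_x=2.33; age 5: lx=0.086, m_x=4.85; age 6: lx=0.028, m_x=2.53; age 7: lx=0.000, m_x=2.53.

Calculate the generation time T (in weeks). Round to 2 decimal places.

lx·mx: 0, 0, 1.5066, 0.66597, 0.3961, 0.4171, 0.07084, 0 → R0 = 3.05661
x·lx·mx: 0, 0, 3.0132, 1.99791, 1.5844, 2.0855, 0.42504, 0 → Σ = 9.10605
T = 9.10605 / 3.05661 = 2.979134… → 2.98

2.98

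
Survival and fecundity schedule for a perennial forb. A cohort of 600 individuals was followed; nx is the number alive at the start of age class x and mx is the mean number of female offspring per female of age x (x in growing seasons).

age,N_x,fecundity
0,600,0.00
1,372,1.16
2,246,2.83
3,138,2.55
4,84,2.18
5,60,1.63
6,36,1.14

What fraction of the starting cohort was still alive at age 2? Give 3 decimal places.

l_2 = n_2/n_0 = 246/600 = 0.41 → 0.410

0.410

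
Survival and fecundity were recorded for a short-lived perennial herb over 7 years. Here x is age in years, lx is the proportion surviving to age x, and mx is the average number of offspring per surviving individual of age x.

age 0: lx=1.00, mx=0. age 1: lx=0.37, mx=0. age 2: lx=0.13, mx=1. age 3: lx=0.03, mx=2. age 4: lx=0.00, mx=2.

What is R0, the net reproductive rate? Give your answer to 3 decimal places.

lx·mx by age: 0, 0, 0.13, 0.06, 0
R0 = Σ lx·mx = 0.19 → 0.190

0.190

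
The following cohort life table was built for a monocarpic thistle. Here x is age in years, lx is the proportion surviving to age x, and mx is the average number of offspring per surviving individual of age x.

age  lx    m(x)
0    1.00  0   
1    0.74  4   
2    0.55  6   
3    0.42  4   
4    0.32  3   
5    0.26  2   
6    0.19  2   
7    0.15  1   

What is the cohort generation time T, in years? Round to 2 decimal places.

lx·mx: 0, 2.96, 3.3, 1.68, 0.96, 0.52, 0.38, 0.15 → R0 = 9.95
x·lx·mx: 0, 2.96, 6.6, 5.04, 3.84, 2.6, 2.28, 1.05 → Σ = 24.37
T = 24.37 / 9.95 = 2.449246… → 2.45

2.45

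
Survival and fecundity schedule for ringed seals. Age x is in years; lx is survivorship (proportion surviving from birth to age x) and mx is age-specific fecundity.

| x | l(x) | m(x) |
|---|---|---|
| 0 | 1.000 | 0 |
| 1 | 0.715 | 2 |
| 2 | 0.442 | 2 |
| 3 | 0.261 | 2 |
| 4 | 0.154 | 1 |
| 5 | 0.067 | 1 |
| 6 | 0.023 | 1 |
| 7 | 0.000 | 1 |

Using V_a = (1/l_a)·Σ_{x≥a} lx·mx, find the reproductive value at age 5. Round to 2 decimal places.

1.34

lx·mx for x ≥ 5: 0.067, 0.023, 0 → sum = 0.09
V_5 = 0.09 / l_5 = 0.09 / 0.067 = 1.343284… → 1.34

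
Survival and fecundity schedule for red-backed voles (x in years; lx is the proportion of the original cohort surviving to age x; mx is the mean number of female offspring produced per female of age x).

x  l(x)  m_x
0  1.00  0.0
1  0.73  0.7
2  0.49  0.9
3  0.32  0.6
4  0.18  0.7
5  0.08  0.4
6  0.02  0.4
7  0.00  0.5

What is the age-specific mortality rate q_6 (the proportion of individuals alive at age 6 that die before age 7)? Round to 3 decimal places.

1.000

q_6 = (l_6 − l_7) / l_6 = (0.02 − 0) / 0.02
     = 0.02 / 0.02 = 1 → 1.000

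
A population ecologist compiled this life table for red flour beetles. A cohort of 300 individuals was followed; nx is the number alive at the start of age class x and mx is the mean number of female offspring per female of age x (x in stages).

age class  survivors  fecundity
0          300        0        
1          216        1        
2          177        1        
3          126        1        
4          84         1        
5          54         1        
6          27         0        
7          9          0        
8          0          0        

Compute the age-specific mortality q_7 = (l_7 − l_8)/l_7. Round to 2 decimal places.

lx = nx/n0 = nx/300: 1, 0.72, 0.59, 0.42, 0.28, 0.18, 0.09, 0.03, 0
q_7 = (l_7 − l_8) / l_7 = (0.03 − 0) / 0.03
     = 0.03 / 0.03 = 1 → 1.00

1.00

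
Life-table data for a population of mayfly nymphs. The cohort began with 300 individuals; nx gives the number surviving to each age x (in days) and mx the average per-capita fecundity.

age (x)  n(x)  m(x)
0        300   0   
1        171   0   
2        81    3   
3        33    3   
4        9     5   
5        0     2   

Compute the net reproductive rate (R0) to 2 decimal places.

lx = nx/n0 = nx/300: 1, 0.57, 0.27, 0.11, 0.03, 0
lx·mx by age: 0, 0, 0.81, 0.33, 0.15, 0
R0 = Σ lx·mx = 1.29 → 1.29

1.29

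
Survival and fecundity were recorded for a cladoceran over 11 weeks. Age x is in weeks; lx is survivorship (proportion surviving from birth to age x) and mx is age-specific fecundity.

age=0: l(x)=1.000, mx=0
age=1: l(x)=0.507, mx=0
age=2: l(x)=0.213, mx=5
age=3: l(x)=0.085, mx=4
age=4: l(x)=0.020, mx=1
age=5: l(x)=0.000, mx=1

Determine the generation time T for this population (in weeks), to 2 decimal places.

lx·mx: 0, 0, 1.065, 0.34, 0.02, 0 → R0 = 1.425
x·lx·mx: 0, 0, 2.13, 1.02, 0.08, 0 → Σ = 3.23
T = 3.23 / 1.425 = 2.266667… → 2.27

2.27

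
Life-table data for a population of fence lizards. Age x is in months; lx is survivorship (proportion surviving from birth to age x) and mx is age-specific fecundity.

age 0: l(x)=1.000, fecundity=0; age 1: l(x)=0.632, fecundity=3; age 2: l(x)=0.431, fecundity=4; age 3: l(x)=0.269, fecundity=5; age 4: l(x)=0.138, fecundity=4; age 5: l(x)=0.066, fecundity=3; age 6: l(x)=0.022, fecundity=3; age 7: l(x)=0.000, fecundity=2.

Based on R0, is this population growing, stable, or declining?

growing

R0 = Σ lx·mx = 0 + 1.896 + 1.724 + 1.345 + 0.552 + 0.198 + 0.066 + 0 = 5.781
R0 > 1, so the population is growing.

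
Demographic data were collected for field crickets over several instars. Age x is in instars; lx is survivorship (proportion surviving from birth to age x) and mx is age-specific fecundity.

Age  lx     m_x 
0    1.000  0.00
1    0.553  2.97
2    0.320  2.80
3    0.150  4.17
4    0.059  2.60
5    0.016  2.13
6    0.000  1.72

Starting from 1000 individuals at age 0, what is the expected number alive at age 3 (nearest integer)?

150

Expected survivors = N0 · l_3 = 1000 × 0.150 = 150 → 150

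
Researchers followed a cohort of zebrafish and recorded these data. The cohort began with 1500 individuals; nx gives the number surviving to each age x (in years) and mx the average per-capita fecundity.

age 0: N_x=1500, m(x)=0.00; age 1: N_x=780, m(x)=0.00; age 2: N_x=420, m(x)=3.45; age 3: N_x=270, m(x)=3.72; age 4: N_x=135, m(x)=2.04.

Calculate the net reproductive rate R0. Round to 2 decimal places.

1.82

lx = nx/n0 = nx/1500: 1, 0.52, 0.28, 0.18, 0.09
lx·mx by age: 0, 0, 0.966, 0.6696, 0.1836
R0 = Σ lx·mx = 1.8192 → 1.82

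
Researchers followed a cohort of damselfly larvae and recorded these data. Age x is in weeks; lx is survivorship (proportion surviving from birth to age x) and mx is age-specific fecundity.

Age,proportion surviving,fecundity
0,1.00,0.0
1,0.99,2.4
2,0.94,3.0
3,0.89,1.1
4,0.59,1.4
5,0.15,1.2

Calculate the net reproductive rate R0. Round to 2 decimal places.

7.18

lx·mx by age: 0, 2.376, 2.82, 0.979, 0.826, 0.18
R0 = Σ lx·mx = 7.181 → 7.18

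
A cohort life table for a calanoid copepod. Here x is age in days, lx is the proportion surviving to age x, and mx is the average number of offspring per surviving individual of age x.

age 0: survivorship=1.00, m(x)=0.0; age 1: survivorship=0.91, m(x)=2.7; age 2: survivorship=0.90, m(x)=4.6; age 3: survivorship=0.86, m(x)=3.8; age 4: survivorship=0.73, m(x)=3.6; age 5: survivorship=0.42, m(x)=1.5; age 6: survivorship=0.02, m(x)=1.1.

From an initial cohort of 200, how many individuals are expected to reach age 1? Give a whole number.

182

Expected survivors = N0 · l_1 = 200 × 0.91 = 182 → 182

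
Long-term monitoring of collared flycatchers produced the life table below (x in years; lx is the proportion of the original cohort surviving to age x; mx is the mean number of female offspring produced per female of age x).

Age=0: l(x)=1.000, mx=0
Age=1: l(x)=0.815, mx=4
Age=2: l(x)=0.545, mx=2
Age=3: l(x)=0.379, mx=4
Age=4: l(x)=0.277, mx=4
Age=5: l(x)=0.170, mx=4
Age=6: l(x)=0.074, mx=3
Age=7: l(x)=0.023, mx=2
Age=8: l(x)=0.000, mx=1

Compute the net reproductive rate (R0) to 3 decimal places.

7.922

lx·mx by age: 0, 3.26, 1.09, 1.516, 1.108, 0.68, 0.222, 0.046, 0
R0 = Σ lx·mx = 7.922 → 7.922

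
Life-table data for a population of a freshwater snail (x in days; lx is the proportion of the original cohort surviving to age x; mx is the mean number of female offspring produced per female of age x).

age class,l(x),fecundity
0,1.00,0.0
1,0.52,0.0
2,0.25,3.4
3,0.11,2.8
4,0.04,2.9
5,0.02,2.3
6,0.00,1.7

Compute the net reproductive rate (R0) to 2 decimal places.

lx·mx by age: 0, 0, 0.85, 0.308, 0.116, 0.046, 0
R0 = Σ lx·mx = 1.32 → 1.32

1.32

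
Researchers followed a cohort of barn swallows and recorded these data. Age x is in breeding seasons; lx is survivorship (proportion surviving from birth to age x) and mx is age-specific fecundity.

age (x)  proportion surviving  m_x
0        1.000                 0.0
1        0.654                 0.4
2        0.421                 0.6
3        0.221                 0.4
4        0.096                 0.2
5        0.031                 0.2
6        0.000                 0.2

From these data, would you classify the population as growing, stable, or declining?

R0 = Σ lx·mx = 0 + 0.2616 + 0.2526 + 0.0884 + 0.0192 + 0.0062 + 0 = 0.628
R0 < 1, so the population is declining.

declining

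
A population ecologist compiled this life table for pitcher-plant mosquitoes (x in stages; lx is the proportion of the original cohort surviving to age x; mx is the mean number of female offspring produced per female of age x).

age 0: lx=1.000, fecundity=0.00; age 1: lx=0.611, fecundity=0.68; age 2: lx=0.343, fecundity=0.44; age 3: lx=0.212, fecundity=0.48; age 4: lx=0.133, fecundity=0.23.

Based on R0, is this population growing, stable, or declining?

R0 = Σ lx·mx = 0 + 0.41548 + 0.15092 + 0.10176 + 0.03059 = 0.69875
R0 < 1, so the population is declining.

declining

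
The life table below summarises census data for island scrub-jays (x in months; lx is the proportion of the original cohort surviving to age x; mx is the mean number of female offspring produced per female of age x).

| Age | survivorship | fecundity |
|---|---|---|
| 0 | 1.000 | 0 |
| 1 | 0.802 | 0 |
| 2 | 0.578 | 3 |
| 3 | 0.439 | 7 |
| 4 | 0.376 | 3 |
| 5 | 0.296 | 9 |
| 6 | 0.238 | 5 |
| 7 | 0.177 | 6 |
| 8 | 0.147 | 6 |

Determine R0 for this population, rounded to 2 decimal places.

11.73

lx·mx by age: 0, 0, 1.734, 3.073, 1.128, 2.664, 1.19, 1.062, 0.882
R0 = Σ lx·mx = 11.733 → 11.73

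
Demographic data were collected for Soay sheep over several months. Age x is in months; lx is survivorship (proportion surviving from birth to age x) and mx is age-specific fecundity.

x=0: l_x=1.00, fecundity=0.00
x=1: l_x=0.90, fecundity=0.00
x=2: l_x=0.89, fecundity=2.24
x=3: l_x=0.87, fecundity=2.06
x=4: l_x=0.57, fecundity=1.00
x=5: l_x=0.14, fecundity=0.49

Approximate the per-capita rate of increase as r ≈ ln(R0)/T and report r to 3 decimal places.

0.549

R0 = Σ lx·mx = 0 + 0 + 1.9936 + 1.7922 + 0.57 + 0.0686 = 4.4244
Σ x·lx·mx = 11.9868; T = 11.9868/4.4244 = 2.70925…
r ≈ ln(R0)/T = ln(4.4244)/2.70925… = 0.54891… → 0.549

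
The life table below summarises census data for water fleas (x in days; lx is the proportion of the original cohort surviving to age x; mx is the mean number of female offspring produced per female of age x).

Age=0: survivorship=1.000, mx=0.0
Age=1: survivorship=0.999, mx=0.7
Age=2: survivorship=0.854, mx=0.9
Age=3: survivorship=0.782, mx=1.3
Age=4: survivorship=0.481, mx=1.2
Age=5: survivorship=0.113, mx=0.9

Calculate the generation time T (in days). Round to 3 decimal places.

2.562

lx·mx: 0, 0.6993, 0.7686, 1.0166, 0.5772, 0.1017 → R0 = 3.1634
x·lx·mx: 0, 0.6993, 1.5372, 3.0498, 2.3088, 0.5085 → Σ = 8.1036
T = 8.1036 / 3.1634 = 2.561674… → 2.562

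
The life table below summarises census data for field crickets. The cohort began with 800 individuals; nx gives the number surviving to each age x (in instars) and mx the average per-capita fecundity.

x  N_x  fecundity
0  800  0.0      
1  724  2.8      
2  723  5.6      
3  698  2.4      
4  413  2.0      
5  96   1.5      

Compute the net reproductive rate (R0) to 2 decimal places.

lx = nx/n0 = nx/800: 1, 0.905, 0.90375, 0.8725, 0.51625, 0.12
lx·mx by age: 0, 2.534, 5.061, 2.094, 1.0325, 0.18
R0 = Σ lx·mx = 10.9015 → 10.90

10.90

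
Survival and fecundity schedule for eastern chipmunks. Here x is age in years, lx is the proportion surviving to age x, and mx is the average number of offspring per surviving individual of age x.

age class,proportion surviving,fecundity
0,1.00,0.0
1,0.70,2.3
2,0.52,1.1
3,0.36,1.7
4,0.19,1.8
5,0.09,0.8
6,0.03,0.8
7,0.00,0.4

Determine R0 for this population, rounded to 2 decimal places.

3.23

lx·mx by age: 0, 1.61, 0.572, 0.612, 0.342, 0.072, 0.024, 0
R0 = Σ lx·mx = 3.232 → 3.23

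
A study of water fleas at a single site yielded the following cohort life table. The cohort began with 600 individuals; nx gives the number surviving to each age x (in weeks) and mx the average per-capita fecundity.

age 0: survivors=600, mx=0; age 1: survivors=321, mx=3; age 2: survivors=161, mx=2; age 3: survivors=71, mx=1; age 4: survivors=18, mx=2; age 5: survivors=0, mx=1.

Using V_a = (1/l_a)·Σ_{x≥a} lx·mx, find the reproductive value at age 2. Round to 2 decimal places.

2.66

lx = nx/n0 = nx/600: 1, 0.535, 0.26833…, 0.11833…, 0.03, 0
lx·mx for x ≥ 2: 0.536667…, 0.118333…, 0.06, 0 → sum = 0.715…
V_2 = 0.715… / l_2 = 0.715… / 0.268333… = 2.664596… → 2.66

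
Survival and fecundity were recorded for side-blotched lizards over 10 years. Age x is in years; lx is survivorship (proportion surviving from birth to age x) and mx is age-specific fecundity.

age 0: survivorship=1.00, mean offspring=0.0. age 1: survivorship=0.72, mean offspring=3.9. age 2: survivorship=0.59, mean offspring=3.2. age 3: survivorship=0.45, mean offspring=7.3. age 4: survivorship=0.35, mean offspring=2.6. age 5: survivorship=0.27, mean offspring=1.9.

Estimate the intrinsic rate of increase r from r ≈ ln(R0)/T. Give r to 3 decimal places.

0.931

R0 = Σ lx·mx = 0 + 2.808 + 1.888 + 3.285 + 0.91 + 0.513 = 9.404
Σ x·lx·mx = 22.644; T = 22.644/9.404 = 2.40791…
r ≈ ln(R0)/T = ln(9.404)/2.40791… = 0.93074… → 0.931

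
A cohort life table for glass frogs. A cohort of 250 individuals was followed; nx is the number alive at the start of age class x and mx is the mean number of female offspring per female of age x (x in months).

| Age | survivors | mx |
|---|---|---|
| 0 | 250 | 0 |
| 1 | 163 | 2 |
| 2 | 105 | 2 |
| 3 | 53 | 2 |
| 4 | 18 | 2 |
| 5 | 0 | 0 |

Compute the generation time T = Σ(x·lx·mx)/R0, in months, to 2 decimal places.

1.78

lx = nx/n0 = nx/250: 1, 0.652, 0.42, 0.212, 0.072, 0
lx·mx: 0, 1.304, 0.84, 0.424, 0.144, 0 → R0 = 2.712
x·lx·mx: 0, 1.304, 1.68, 1.272, 0.576, 0 → Σ = 4.832
T = 4.832 / 2.712 = 1.781711… → 1.78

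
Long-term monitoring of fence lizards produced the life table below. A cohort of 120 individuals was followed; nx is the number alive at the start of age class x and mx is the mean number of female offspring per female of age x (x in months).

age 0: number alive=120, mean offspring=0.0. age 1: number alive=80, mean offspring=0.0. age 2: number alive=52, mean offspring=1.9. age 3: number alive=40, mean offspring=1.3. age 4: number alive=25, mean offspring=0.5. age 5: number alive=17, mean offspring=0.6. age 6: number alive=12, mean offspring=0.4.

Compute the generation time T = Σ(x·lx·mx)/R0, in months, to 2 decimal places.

2.71

lx = nx/n0 = nx/120: 1, 0.66667…, 0.43333…, 0.33333…, 0.20833…, 0.14167…, 0.1
lx·mx: 0, 0, 0.823333…, 0.433333…, 0.104167…, 0.085…, 0.04 → R0 = 1.485833…
x·lx·mx: 0, 0, 1.646667…, 1.3…, 0.416667…, 0.425…, 0.24 → Σ = 4.028333…
T = 4.028333… / 1.485833… = 2.711161… → 2.71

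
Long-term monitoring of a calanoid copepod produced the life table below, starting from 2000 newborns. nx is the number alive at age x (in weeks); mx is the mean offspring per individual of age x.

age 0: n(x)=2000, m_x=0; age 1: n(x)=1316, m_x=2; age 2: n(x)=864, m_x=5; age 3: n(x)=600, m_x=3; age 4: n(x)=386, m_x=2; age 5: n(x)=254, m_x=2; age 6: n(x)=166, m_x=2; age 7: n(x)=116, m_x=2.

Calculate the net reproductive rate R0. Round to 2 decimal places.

lx = nx/n0 = nx/2000: 1, 0.658, 0.432, 0.3, 0.193, 0.127, 0.083, 0.058
lx·mx by age: 0, 1.316, 2.16, 0.9, 0.386, 0.254, 0.166, 0.116
R0 = Σ lx·mx = 5.298 → 5.30

5.30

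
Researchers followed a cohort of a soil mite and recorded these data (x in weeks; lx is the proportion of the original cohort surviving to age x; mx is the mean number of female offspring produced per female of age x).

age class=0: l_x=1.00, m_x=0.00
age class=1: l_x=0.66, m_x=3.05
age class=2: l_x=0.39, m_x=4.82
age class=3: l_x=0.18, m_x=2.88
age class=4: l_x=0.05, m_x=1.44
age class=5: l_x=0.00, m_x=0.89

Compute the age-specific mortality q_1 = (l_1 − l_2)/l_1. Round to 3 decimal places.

q_1 = (l_1 − l_2) / l_1 = (0.66 − 0.39) / 0.66
     = 0.27 / 0.66 = 0.409091… → 0.409

0.409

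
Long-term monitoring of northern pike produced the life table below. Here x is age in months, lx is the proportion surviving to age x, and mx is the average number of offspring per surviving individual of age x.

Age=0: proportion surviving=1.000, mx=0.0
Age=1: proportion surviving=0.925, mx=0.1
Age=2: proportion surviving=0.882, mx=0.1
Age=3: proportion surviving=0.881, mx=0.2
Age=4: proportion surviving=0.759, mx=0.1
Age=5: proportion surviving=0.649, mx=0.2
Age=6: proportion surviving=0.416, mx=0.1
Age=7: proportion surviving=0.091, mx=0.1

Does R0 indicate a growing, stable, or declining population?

declining

R0 = Σ lx·mx = 0 + 0.0925 + 0.0882 + 0.1762 + 0.0759 + 0.1298 + 0.0416 + 0.0091 = 0.6133
R0 < 1, so the population is declining.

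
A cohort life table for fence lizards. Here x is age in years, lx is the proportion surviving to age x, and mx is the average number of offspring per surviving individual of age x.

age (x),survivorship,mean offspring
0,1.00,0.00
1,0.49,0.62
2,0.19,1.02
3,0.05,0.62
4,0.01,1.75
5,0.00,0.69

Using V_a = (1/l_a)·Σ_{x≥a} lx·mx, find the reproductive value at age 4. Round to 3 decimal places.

1.750

lx·mx for x ≥ 4: 0.0175, 0 → sum = 0.0175
V_4 = 0.0175 / l_4 = 0.0175 / 0.01 = 1.75 → 1.750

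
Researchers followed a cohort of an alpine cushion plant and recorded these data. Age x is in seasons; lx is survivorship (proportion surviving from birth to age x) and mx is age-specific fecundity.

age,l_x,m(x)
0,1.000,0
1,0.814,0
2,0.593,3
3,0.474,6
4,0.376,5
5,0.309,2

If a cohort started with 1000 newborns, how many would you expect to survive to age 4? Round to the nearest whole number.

Expected survivors = N0 · l_4 = 1000 × 0.376 = 376 → 376

376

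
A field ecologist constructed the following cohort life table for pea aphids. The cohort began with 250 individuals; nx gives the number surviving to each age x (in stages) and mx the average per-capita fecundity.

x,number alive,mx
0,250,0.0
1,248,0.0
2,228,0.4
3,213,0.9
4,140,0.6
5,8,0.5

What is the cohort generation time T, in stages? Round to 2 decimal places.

3.00

lx = nx/n0 = nx/250: 1, 0.992, 0.912, 0.852, 0.56, 0.032
lx·mx: 0, 0, 0.3648, 0.7668, 0.336, 0.016 → R0 = 1.4836
x·lx·mx: 0, 0, 0.7296, 2.3004, 1.344, 0.08 → Σ = 4.454
T = 4.454 / 1.4836 = 3.002157… → 3.00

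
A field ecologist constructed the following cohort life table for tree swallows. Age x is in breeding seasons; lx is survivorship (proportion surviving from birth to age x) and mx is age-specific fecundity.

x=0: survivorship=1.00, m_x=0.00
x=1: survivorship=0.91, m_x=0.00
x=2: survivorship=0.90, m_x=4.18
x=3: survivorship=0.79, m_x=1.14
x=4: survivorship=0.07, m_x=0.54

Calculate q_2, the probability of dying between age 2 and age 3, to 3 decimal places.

0.122

q_2 = (l_2 − l_3) / l_2 = (0.9 − 0.79) / 0.9
     = 0.11 / 0.9 = 0.122222… → 0.122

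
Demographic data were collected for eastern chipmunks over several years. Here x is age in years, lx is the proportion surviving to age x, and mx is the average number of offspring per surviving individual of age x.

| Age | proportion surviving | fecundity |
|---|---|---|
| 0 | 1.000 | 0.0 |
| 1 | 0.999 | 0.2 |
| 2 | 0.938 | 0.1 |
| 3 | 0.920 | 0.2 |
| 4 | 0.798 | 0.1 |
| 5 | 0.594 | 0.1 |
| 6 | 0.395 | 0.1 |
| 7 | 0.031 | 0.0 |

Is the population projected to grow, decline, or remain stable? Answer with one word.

declining

R0 = Σ lx·mx = 0 + 0.1998 + 0.0938 + 0.184 + 0.0798 + 0.0594 + 0.0395 + 0 = 0.6563
R0 < 1, so the population is declining.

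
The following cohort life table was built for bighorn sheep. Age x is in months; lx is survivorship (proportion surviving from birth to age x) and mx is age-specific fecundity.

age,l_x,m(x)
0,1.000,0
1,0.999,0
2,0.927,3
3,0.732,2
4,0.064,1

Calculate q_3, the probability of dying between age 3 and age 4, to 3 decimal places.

0.913

q_3 = (l_3 − l_4) / l_3 = (0.732 − 0.064) / 0.732
     = 0.668 / 0.732 = 0.912568… → 0.913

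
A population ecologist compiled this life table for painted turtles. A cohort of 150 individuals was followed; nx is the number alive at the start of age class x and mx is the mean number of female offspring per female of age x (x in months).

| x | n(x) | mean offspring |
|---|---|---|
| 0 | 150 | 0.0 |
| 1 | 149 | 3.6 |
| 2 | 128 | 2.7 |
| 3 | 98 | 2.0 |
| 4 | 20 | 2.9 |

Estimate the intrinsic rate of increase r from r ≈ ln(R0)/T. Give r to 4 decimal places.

1.1233

lx = nx/n0 = nx/150: 1, 0.99333…, 0.85333…, 0.65333…, 0.13333…
R0 = Σ lx·mx = 0 + 3.576… + 2.304… + 1.30667… + 0.38667… = 7.573333…
Σ x·lx·mx = 13.650667…; T = 13.650667…/7.573333… = 1.80246…
r ≈ ln(R0)/T = ln(7.573333…)/1.80246… = 1.123258… → 1.1233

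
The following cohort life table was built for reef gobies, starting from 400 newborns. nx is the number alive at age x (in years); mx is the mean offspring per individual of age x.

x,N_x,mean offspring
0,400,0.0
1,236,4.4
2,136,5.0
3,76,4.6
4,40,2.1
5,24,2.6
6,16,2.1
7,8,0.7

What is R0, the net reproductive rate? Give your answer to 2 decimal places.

5.63

lx = nx/n0 = nx/400: 1, 0.59, 0.34, 0.19, 0.1, 0.06, 0.04, 0.02
lx·mx by age: 0, 2.596, 1.7, 0.874, 0.21, 0.156, 0.084, 0.014
R0 = Σ lx·mx = 5.634 → 5.63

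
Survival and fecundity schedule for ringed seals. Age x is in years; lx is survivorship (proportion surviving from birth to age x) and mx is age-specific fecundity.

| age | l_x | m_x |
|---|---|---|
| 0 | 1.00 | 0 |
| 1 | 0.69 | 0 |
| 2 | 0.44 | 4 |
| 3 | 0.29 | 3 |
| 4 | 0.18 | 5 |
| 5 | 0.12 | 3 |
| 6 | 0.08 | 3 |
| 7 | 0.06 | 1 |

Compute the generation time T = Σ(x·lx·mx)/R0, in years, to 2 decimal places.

lx·mx: 0, 0, 1.76, 0.87, 0.9, 0.36, 0.24, 0.06 → R0 = 4.19
x·lx·mx: 0, 0, 3.52, 2.61, 3.6, 1.8, 1.44, 0.42 → Σ = 13.39
T = 13.39 / 4.19 = 3.195704… → 3.20

3.20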